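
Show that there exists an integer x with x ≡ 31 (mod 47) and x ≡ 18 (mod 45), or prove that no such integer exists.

x = 783

gcd(47, 45) = 1, so the Chinese Remainder Theorem guarantees exactly one residue class mod 2115 satisfying both.
Any solution of the first congruence is x = 31 + 47t; substituting into the second, 47t ≡ 18 − 31 ≡ 32 (mod 45).
47 ≡ 2 (mod 45), so this reads 2t ≡ 32 (mod 45). To invert 2 modulo 45: 45 = 22·2 + 1, 2 = 2·1 + 0, and unwinding, 1 = 45 − 22·2. Thus 2⁻¹ ≡ -22 ≡ 23 (mod 45).
Multiplying by 23: t ≡ 23·32 = 736 ≡ 16 (mod 45).
With t = 16: x = 31 + 47·16 = 783.
Verify: 783 = 16·47 + 31 and 783 = 17·45 + 18. ✓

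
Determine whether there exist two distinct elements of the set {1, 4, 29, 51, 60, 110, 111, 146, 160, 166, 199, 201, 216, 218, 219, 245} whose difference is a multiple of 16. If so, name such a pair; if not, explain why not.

No, no such pair exists.

Two integers differ by a multiple of 16 exactly when they have the same residue mod 16. The residues are 1↦1, 4↦4, 29↦13, 51↦3, 60↦12, 110↦14, 111↦15, 146↦2, 160↦0, 166↦6, 199↦7, 201↦9, 216↦8, 218↦10, 219↦11, 245↦5.
All 16 residues are distinct, so no two elements differ by a multiple of 16.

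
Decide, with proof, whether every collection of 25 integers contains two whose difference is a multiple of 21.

True.

There are exactly 21 possible remainders on division by 21.
Since 25 > 21, two of the 25 integers must share a residue class by the pigeonhole principle; call them a and b.
Their difference a − b is then a multiple of 21.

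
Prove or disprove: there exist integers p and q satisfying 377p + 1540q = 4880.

Since gcd(377, 1540) = 1, every integer is an integer combination of 377 and 1540.
Euclidean algorithm: 1540 = 4·377 + 32, 377 = 11·32 + 25, 32 = 1·25 + 7, 25 = 3·7 + 4, 7 = 1·4 + 3, 4 = 1·3 + 1, 3 = 3·1 + 0.
Working back up the chain: 1 = 4 − 1·3 = 4 − (7 − 1·4) = −7 + 2·4 = −7 + 2·(25 − 3·7) = 2·25 − 7·7 = 2·25 − 7·(32 − 1·25) = −7·32 + 9·25 = −7·32 + 9·(377 − 11·32) = 9·377 − 106·32 = 9·377 − 106·(1540 − 4·377) = −106·1540 + 433·377. So 377·433 + 1540·(-106) = 1.
Scaling by 4880 gives the particular solution (p, q) = (2113040, -517280).
Shifting by a multiple of (1540, −377) keeps it a solution: p = 2113040 − 1372·1540 = 160, q = -517280 + 1372·377 = -36.
Indeed 377·160 + 1540·(-36) = 60320 − 55440 = 4880.

p = 160, q = -36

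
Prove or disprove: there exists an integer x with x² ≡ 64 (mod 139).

x = 8

Take x = 8. Then 8² = 64, and since 0 ≤ 64 < 139 this is already reduced: 8² ≡ 64 (mod 139).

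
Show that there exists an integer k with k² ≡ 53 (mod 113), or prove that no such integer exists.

k = 36

k = 36 works: 36² = 1296, and 1296 − 53 = 1243 = 11·113.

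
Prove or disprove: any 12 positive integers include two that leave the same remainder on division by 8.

Yes.

There are exactly 8 possible remainders on division by 8.
With 12 integers and only 8 classes, the pigeonhole principle forces two of them, say a and b, into the same class.
That is, a and b leave the same remainder on division by 8, as claimed.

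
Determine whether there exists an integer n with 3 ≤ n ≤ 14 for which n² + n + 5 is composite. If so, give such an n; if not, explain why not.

At n = 4: 4² + 4 + 5 = 25 = 5·5, which is composite.

n = 4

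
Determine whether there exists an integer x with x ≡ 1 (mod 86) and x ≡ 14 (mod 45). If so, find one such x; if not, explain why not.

gcd(86, 45) = 1, so the Chinese Remainder Theorem guarantees exactly one residue class mod 3870 satisfying both.
Any solution of the first congruence is x = 1 + 86t; substituting into the second, 86t ≡ 14 − 1 ≡ 13 (mod 45).
86 ≡ 41 (mod 45), so this reads 41t ≡ 13 (mod 45). Invert 41 mod 45 by the Euclidean algorithm: 45 = 1·41 + 4, 41 = 10·4 + 1, 4 = 4·1 + 0; back-substituting, 1 = 41 − 10·4 = 41 − 10·(45 − 1·41) = −10·45 + 11·41. Hence 41·11 ≡ 1, so 41⁻¹ ≡ 11 (mod 45).
Multiplying by 11: t ≡ 11·13 = 143 ≡ 8 (mod 45).
With t = 8: x = 1 + 86·8 = 689.
Check: 689 mod 86 = 1, 689 mod 45 = 14. ✓

x = 689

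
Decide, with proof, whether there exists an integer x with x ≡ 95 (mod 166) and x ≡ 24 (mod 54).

No, no such integer exists.

Both moduli are multiples of 2 = gcd(166, 54), so any solution would satisfy x ≡ 95 and x ≡ 24 modulo 2 simultaneously.
But 95 mod 2 = 1 while 24 mod 2 = 0, a contradiction.
So no integer satisfies both congruences.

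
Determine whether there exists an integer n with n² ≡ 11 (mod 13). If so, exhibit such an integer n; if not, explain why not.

No, no such integer exists.

Squares mod 13 repeat after n = 6 (as (−n)² = n²); for n = 0..6 they are 0, 1, 4, 9, 3, 12, 10.
The set of squares mod 13 is therefore {0, 1, 3, 4, 9, 10, 12}, which does not contain 11.
Therefore n² ≡ 11 (mod 13) has no solution.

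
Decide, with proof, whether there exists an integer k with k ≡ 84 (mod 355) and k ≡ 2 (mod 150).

Reduce both congruences modulo 5, which divides 355 and 150: they say k ≡ 84 (mod 5) and k ≡ 2 (mod 5).
But 84 mod 5 = 4 while 2 mod 5 = 2, a contradiction.
Therefore no such k exists.

No such integer exists.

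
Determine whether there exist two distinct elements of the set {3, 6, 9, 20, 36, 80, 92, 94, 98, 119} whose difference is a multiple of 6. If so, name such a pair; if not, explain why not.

Both 3 and 9 leave remainder 3 on division by 6; their difference 6 = 1·6 is a multiple of 6.

Yes: 3 and 9.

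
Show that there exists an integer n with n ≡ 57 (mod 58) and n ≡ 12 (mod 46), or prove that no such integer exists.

There is no such integer.

Both moduli are multiples of 2 = gcd(58, 46), so any solution would satisfy n ≡ 57 and n ≡ 12 modulo 2 simultaneously.
However 57 ≡ 1 and 12 ≡ 0 (mod 2), and 1 ≠ 0.
Therefore no such n exists.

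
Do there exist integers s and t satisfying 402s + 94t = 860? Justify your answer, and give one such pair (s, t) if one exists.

Every value of 402s + 94t is a multiple of gcd(402, 94) = 2; since 2 ∣ 860, solutions exist.
Dividing through by 2 reduces the equation to 201s + 47t = 430.
Dividing repeatedly: 201 = 4·47 + 13, 47 = 3·13 + 8, 13 = 1·8 + 5, 8 = 1·5 + 3, 5 = 1·3 + 2, 3 = 1·2 + 1, 2 = 2·1 + 0.
Back-substituting, 1 = 3 − 1·2 = 3 − (5 − 1·3) = −5 + 2·3 = −5 + 2·(8 − 1·5) = 2·8 − 3·5 = 2·8 − 3·(13 − 1·8) = −3·13 + 5·8 = −3·13 + 5·(47 − 3·13) = 5·47 − 18·13 = 5·47 − 18·(201 − 4·47) = −18·201 + 77·47; that is, 201·(-18) + 47·77 = 1.
Scaling by 430 gives the particular solution (s, t) = (-7740, 33110).
Shifting by a multiple of (47, −201) keeps it a solution: s = -7740 + 165·47 = 15, t = 33110 − 165·201 = -55.
Check: 402·15 + 94·(-55) = 6030 − 5170 = 860. ✓

s = 15, t = -55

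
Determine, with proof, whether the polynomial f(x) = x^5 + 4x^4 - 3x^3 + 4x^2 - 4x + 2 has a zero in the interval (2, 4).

f(2) = 82 and f(4) = 1906, both positive, so a sign-change argument is unavailable; we show f keeps this sign on the whole interval.
Substitute x = 2 + u, where 0 < u < 2 on the interval. Expanding, f(2 + u) = u^5 + 14u^4 + 69u^3 + 162u^2 + 184u + 82.
The nonzero coefficients here are all positive, so for u > 0 every term is positive (or zero), and the constant term 82 is strictly positive.
So f is strictly positive on (2, 4); no root exists in the interval.

No.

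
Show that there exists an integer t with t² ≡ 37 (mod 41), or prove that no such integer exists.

t = 18

Take t = 18. Then 18² = 324 = 7·41 + 37, so 18² ≡ 37 (mod 41).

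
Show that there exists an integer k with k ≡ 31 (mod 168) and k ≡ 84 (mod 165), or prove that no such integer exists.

No such integer exists.

gcd(168, 165) = 3. If k ≡ 31 (mod 168) and k ≡ 84 (mod 165), then k ≡ 31 (mod 3) and k ≡ 84 (mod 3).
However 31 ≡ 1 and 84 ≡ 0 (mod 3), and 1 ≠ 0.
So no integer satisfies both congruences.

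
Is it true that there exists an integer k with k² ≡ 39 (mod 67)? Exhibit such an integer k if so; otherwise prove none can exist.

k = 21

k = 21 works: 21² = 441, and 441 − 39 = 402 = 6·67.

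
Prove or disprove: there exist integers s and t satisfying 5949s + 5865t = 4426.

Both 5949 and 5865 are divisible by gcd(5949, 5865) = 3, hence so is any combination 5949s + 5865t.
But 4426 is not a multiple of 3 (it leaves remainder 1).
So the equation is unsolvable over ℤ.

No, no such integers exist.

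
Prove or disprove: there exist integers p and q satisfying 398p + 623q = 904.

Since gcd(398, 623) = 1, every integer is an integer combination of 398 and 623.
Dividing repeatedly: 623 = 1·398 + 225, 398 = 1·225 + 173, 225 = 1·173 + 52, 173 = 3·52 + 17, 52 = 3·17 + 1, 17 = 17·1 + 0.
Unwinding: 1 = 52 − 3·17 = 52 − 3·(173 − 3·52) = −3·173 + 10·52 = −3·173 + 10·(225 − 1·173) = 10·225 − 13·173 = 10·225 − 13·(398 − 1·225) = −13·398 + 23·225 = −13·398 + 23·(623 − 1·398) = 23·623 − 36·398, i.e. 398·(-36) + 623·23 = 1.
Times 904: 398·(-32544) + 623·20792 = 904, so (-32544, 20792) solves it.
Shifting by a multiple of (623, −398) keeps it a solution: p = -32544 + 53·623 = 475, q = 20792 − 53·398 = -302.
Check: 398·475 + 623·(-302) = 189050 − 188146 = 904. ✓

p = 475, q = -302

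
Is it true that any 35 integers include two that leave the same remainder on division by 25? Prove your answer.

Partition the integers by their residue mod 25; there are 25 classes.
Since 35 > 25, two of the 35 integers must share a residue class by the pigeonhole principle; call them a and b.
That is, a and b leave the same remainder on division by 25, as claimed.

Yes, this is always true.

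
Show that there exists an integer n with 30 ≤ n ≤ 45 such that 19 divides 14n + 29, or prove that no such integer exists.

For n = 30, 31, …, 39 the values 449, 463, 477, 491, 505, 519, 533, 547, 561, 575 are not multiples of 19. At n = 40 we get 14·40 + 29 = 589, and 589 = 19·31.

n = 40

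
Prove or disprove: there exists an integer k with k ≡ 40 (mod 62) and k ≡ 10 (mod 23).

gcd(62, 23) = 1, so the Chinese Remainder Theorem guarantees exactly one residue class mod 1426 satisfying both.
Any solution of the first congruence is k = 40 + 62t; substituting into the second, 62t ≡ 10 − 40 ≡ 16 (mod 23).
62 ≡ 16 (mod 23), so this reads 16t ≡ 16 (mod 23). To invert 16 modulo 23: 23 = 1·16 + 7, 16 = 2·7 + 2, 7 = 3·2 + 1, 2 = 2·1 + 0, and unwinding, 1 = 7 − 3·2 = 7 − 3·(16 − 2·7) = −3·16 + 7·7 = −3·16 + 7·(23 − 1·16) = 7·23 − 10·16. Thus 16⁻¹ ≡ -10 ≡ 13 (mod 23).
Therefore t ≡ 13·16 = 208 ≡ 1 (mod 23).
Taking t = 1 gives k = 40 + 62·1 = 102.
Indeed 102 ≡ 40 (mod 62) and 102 ≡ 10 (mod 23).

k = 102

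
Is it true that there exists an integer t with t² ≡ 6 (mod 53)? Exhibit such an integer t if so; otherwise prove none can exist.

t = 35

t = 35 works: 35² = 1225, and 1225 − 6 = 1219 = 23·53.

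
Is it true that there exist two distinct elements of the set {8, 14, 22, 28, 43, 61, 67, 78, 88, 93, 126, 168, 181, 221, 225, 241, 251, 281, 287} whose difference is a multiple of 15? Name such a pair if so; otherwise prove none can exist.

Both 22 and 67 leave remainder 7 on division by 15; their difference 45 = 3·15 is a multiple of 15.

Yes: 22 and 67.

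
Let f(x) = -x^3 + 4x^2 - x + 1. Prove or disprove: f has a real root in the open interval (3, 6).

Yes, f has a root in the interval.

f(3) = 7 and f(6) = -77, which have opposite signs.
As a polynomial, f is continuous on every closed interval.
By the Intermediate Value Theorem f must vanish at some point of (3, 6).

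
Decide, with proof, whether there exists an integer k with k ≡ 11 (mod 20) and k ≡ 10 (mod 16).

Both moduli are multiples of 4 = gcd(20, 16), so any solution would satisfy k ≡ 11 and k ≡ 10 modulo 4 simultaneously.
But 11 mod 4 = 3 while 10 mod 4 = 2, a contradiction.
Hence the system has no solution.

No, no such integer exists.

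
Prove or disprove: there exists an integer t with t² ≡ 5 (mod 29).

Take t = 18. Then 18² = 324 = 11·29 + 5, so 18² ≡ 5 (mod 29).

t = 18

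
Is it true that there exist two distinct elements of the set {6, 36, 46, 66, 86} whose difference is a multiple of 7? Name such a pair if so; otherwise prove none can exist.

Two integers differ by a multiple of 7 exactly when they have the same residue mod 7. The residues are 6↦6, 36↦1, 46↦4, 66↦3, 86↦2.
No residue repeats among the 5 elements, so no pair has difference ≡ 0 (mod 7).

No, no such pair exists.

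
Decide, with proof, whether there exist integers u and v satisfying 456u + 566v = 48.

gcd(456, 566) = 2, and 2 divides 48, so integer solutions exist.
Dividing through by 2 reduces the equation to 228u + 283v = 24.
Run the Euclidean algorithm on 283 and 228: 283 = 1·228 + 55, 228 = 4·55 + 8, 55 = 6·8 + 7, 8 = 1·7 + 1, 7 = 7·1 + 0.
Unwinding: 1 = 8 − 1·7 = 8 − (55 − 6·8) = −55 + 7·8 = −55 + 7·(228 − 4·55) = 7·228 − 29·55 = 7·228 − 29·(283 − 1·228) = −29·283 + 36·228, i.e. 228·36 + 283·(-29) = 1.
Multiplying through by 24: u = 36·24 = 864, v = (-29)·24 = -696 is a solution.
The general solution is u = 864 + 283k, v = -696 − 228k; taking k = -3 gives the smaller pair u = 15, v = -12.
Check: 456·15 + 566·(-12) = 6840 − 6792 = 48. ✓

u = 15, v = -12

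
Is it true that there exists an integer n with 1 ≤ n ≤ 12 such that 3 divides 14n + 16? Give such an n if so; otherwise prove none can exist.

Try n = 1: 14·1 + 16 = 30 = 10·3, which is divisible by 3.

n = 1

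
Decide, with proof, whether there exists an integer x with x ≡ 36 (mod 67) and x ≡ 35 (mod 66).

Since 67 and 66 share no common factor, CRT says the pair of congruences has a solution (unique mod 4422).
Write x = 36 + 67t and require 36 + 67t ≡ 35 (mod 66), i.e. 67t ≡ 65 (mod 66).
67 ≡ 1 (mod 66), so this reads 1t ≡ 65 (mod 66). So t ≡ 65 (mod 66).
Taking t = 65 gives x = 36 + 67·65 = 4391.
Check: 4391 mod 67 = 36, 4391 mod 66 = 35. ✓

x = 4391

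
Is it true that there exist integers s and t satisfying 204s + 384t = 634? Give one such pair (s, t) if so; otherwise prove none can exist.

There are no such integers.

Both 204 and 384 are divisible by gcd(204, 384) = 12, hence so is any combination 204s + 384t.
But 634 is not a multiple of 12 (it leaves remainder 10).
Therefore 204s + 384t = 634 has no solution in integers.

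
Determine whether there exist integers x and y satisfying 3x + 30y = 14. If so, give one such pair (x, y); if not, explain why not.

Both 3 and 30 are divisible by gcd(3, 30) = 3, hence so is any combination 3x + 30y.
But 14 is not a multiple of 3 (it leaves remainder 2).
Hence no integers x, y satisfy the equation.

No, no such integers exist.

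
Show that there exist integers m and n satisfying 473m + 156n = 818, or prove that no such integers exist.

473 and 156 are coprime, so 473m + 156n ranges over all of ℤ.
Dividing repeatedly: 473 = 3·156 + 5, 156 = 31·5 + 1, 5 = 5·1 + 0.
Back-substituting, 1 = 156 − 31·5 = 156 − 31·(473 − 3·156) = −31·473 + 94·156; that is, 473·(-31) + 156·94 = 1.
Scaling by 818 gives the particular solution (m, n) = (-25358, 76892).
The general solution is m = -25358 + 156k, n = 76892 − 473k; taking k = 163 gives the smaller pair m = 70, n = -207.
Check: 473·70 + 156·(-207) = 33110 − 32292 = 818. ✓

m = 70, n = -207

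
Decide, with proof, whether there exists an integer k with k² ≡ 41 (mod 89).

Apply Euler's criterion with the prime 89: 41 is a quadratic residue iff 41^44 ≡ 1 (mod 89), and a non-residue iff it is ≡ −1.
Squaring successively (mod 89): 41^2 = 1681 ≡ 79; 41^4 ≡ 79² = 6241 ≡ 11; 41^8 ≡ 11² = 121 ≡ 32; 41^16 ≡ 32² = 1024 ≡ 45; 41^32 ≡ 45² = 2025 ≡ 67.
Since 44 = 32 + 8 + 4, 41^44 ≡ 67 · 32 · 11; multiplying out mod 89: 67·32 = 2144 ≡ 8, then 8·11 = 88 ≡ 88. Thus 41^44 ≡ 88 ≡ −1 (mod 89).
The value −1 means 41 is a non-residue modulo 89, so k² ≡ 41 (mod 89) is impossible.

There is no such integer.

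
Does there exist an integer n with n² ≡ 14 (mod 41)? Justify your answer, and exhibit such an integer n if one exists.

There is no such integer.

Apply Euler's criterion with the prime 41: 14 is a quadratic residue iff 14^20 ≡ 1 (mod 41), and a non-residue iff it is ≡ −1.
Repeated squaring mod 41: 14^2 = 196 ≡ 32; 14^4 ≡ 32² = 1024 ≡ 40; 14^8 ≡ 40² = 1600 ≡ 1; 14^16 ≡ 1² = 1 ≡ 1.
Since 20 = 16 + 4, 14^20 ≡ 1 · 40; multiplying out mod 41: 1·40 = 40 ≡ 40. Thus 14^20 ≡ 40 ≡ −1 (mod 41).
By Euler's criterion 14 is a quadratic non-residue mod 41: no n satisfies n² ≡ 14 (mod 41).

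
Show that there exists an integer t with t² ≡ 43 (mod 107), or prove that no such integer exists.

Apply Euler's criterion with the prime 107: 43 is a quadratic residue iff 43^53 ≡ 1 (mod 107), and a non-residue iff it is ≡ −1.
Squaring successively (mod 107): 43^2 = 1849 ≡ 30; 43^4 ≡ 30² = 900 ≡ 44; 43^8 ≡ 44² = 1936 ≡ 10; 43^16 ≡ 10² = 100 ≡ 100; 43^32 ≡ 100² = 10000 ≡ 49.
Since 53 = 32 + 16 + 4 + 1, 43^53 ≡ 49 · 100 · 44 · 43; multiplying out mod 107: 49·100 = 4900 ≡ 85, then 85·44 = 3740 ≡ 102, then 102·43 = 4386 ≡ 106. Thus 43^53 ≡ 106 ≡ −1 (mod 107).
By Euler's criterion 43 is a quadratic non-residue mod 107: no t satisfies t² ≡ 43 (mod 107).

No, no such integer exists.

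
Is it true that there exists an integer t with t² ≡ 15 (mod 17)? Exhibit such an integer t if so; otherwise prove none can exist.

Take t = 10. Then 10² = 100 = 5·17 + 15, so 10² ≡ 15 (mod 17).

t = 10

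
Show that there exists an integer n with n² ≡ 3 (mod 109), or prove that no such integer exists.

n = 60 works: 60² = 3600, and 3600 − 3 = 3597 = 33·109.

n = 60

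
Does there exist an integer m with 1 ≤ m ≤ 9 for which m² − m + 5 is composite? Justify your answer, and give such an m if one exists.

m = 5

At m = 5: 5² − 5 + 5 = 25 = 5·5, which is composite.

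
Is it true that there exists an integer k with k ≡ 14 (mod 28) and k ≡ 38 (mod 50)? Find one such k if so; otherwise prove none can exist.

The moduli are not coprime: gcd(28, 50) = 2. Compatibility requires 2 ∣ (38 − 14) = 24, which holds, so solutions exist.
Write k = 14 + 28t. Then 28t ≡ 38 − 14 ≡ 24 (mod 50); dividing through by 2 gives 14t ≡ 12 (mod 25).
Note 14·9 = 126 ≡ 1 (mod 25) (as 126 − 1 = 5·25), so 14⁻¹ ≡ 9.
Multiplying by 9: t ≡ 9·12 = 108 ≡ 8 (mod 25).
Then k = 14 + 28·8 = 238.
Indeed 238 ≡ 14 (mod 28) and 238 ≡ 38 (mod 50).

k = 238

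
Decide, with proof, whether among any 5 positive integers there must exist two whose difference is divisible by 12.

Consider the 5 integers 55, 56, …, 59. They lie in distinct residue classes modulo 12, since 5 ≤ 12.
No two share a residue, so no pair has difference divisible by 12; the claim fails for this set.

No; for instance {55, 56, 57, 58, 59} is a counterexample.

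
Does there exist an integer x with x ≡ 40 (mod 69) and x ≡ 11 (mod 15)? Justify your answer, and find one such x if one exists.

Both moduli are multiples of 3 = gcd(69, 15), so any solution would satisfy x ≡ 40 and x ≡ 11 modulo 3 simultaneously.
But 40 mod 3 = 1 while 11 mod 3 = 2, a contradiction.
Hence the system has no solution.

No, no such integer exists.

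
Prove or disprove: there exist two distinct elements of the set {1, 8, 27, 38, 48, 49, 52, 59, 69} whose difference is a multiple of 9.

Two integers differ by a multiple of 9 exactly when they have the same residue mod 9. The residues are 1↦1, 8↦8, 27↦0, 38↦2, 48↦3, 49↦4, 52↦7, 59↦5, 69↦6.
All 9 residues are distinct, so no two elements differ by a multiple of 9.

No such pair exists.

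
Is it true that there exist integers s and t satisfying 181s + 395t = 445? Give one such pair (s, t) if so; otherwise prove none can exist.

Since gcd(181, 395) = 1, every integer is an integer combination of 181 and 395.
Dividing repeatedly: 395 = 2·181 + 33, 181 = 5·33 + 16, 33 = 2·16 + 1, 16 = 16·1 + 0.
Unwinding: 1 = 33 − 2·16 = 33 − 2·(181 − 5·33) = −2·181 + 11·33 = −2·181 + 11·(395 − 2·181) = 11·395 − 24·181, i.e. 181·(-24) + 395·11 = 1.
Times 445: 181·(-10680) + 395·4895 = 445, so (-10680, 4895) solves it.
The general solution is s = -10680 + 395k, t = 4895 − 181k; taking k = 28 gives the smaller pair s = 380, t = -173.
Check: 181·380 + 395·(-173) = 68780 − 68335 = 445. ✓

s = 380, t = -173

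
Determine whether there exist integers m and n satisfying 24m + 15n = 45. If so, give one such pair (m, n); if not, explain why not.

gcd(24, 15) = 3, and 3 divides 45, so integer solutions exist.
Dividing through by 3 reduces the equation to 8m + 5n = 15.
Euclidean algorithm: 8 = 1·5 + 3, 5 = 1·3 + 2, 3 = 1·2 + 1, 2 = 2·1 + 0.
Unwinding: 1 = 3 − 1·2 = 3 − (5 − 1·3) = −5 + 2·3 = −5 + 2·(8 − 1·5) = 2·8 − 3·5, i.e. 8·2 + 5·(-3) = 1.
Scaling by 15 gives the particular solution (m, n) = (30, -45).
The general solution is m = 30 + 5k, n = -45 − 8k; taking k = -6 gives the smaller pair m = 0, n = 3.
Check: 24·0 + 15·3 = 0 + 45 = 45. ✓

m = 0, n = 3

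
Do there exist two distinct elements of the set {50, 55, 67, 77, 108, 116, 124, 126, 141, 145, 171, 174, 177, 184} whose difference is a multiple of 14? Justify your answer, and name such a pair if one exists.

No such pair exists.

Reduce each element modulo 14: 50↦8, 55↦13, 67↦11, 77↦7, 108↦10, 116↦4, 124↦12, 126↦0, 141↦1, 145↦5, 171↦3, 174↦6, 177↦9, 184↦2.
All 14 residues are distinct, so no two elements differ by a multiple of 14.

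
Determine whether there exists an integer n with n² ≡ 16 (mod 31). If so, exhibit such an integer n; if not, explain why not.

n = 27

Take n = 27. Then 27² = 729 = 23·31 + 16, so 27² ≡ 16 (mod 31).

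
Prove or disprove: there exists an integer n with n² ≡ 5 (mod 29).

n = 11

n = 11 works: 11² = 121, and 121 − 5 = 116 = 4·29.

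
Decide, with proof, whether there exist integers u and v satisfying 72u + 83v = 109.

u = 58, v = -49

Since gcd(72, 83) = 1, every integer is an integer combination of 72 and 83.
Dividing repeatedly: 83 = 1·72 + 11, 72 = 6·11 + 6, 11 = 1·6 + 5, 6 = 1·5 + 1, 5 = 5·1 + 0.
Working back up the chain: 1 = 6 − 1·5 = 6 − (11 − 1·6) = −11 + 2·6 = −11 + 2·(72 − 6·11) = 2·72 − 13·11 = 2·72 − 13·(83 − 1·72) = −13·83 + 15·72. So 72·15 + 83·(-13) = 1.
Multiplying through by 109: u = 15·109 = 1635, v = (-13)·109 = -1417 is a solution.
Subtracting 19·83 from u and adding 19·72 to v gives the tidier solution (58, -49).
Check: 72·58 + 83·(-49) = 4176 − 4067 = 109. ✓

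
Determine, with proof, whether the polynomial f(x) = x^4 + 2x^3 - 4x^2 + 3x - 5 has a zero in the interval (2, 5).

No.

The endpoint values f(2) = 17 and f(5) = 785 are both positive. Claim: f(x) > 0 for every x in (2, 5).
Shift to the endpoint 2: with x = 2 + u (0 < u < 3), one computes f(2 + u) = u^4 + 10u^3 + 32u^2 + 43u + 17.
The nonzero coefficients here are all positive, so for u > 0 every term is positive (or zero), and the constant term 17 is strictly positive.
Therefore f(x) > 0 throughout (2, 5), and f has no zero there.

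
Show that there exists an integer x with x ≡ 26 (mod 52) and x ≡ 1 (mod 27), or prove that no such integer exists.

gcd(52, 27) = 1, so the Chinese Remainder Theorem guarantees exactly one residue class mod 1404 satisfying both.
Write x = 26 + 52t and require 26 + 52t ≡ 1 (mod 27), i.e. 52t ≡ 2 (mod 27).
52 ≡ 25 (mod 27), so this reads 25t ≡ 2 (mod 27). Note 25·13 = 325 ≡ 1 (mod 27) (as 325 − 1 = 12·27), so 25⁻¹ ≡ 13.
Therefore t ≡ 13·2 = 26 (mod 27).
Taking t = 26 gives x = 26 + 52·26 = 1378.
Check: 1378 mod 52 = 26, 1378 mod 27 = 1. ✓

x = 1378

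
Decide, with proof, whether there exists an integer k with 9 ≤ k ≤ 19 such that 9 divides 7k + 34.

Scanning upward from k = 9 gives 97, 104, 111, 118, 125, 132, 139, 146, none divisible by 9. At k = 17 we get 7·17 + 34 = 153, and 153 = 9·17.

k = 17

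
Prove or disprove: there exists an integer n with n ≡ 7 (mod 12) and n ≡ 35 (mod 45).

gcd(12, 45) = 3. If n ≡ 7 (mod 12) and n ≡ 35 (mod 45), then n ≡ 7 (mod 3) and n ≡ 35 (mod 3).
But 7 mod 3 = 1 while 35 mod 3 = 2, a contradiction.
So no integer satisfies both congruences.

There is no such integer.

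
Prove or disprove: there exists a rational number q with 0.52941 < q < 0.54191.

Multiplying by 13: 13·0.52941 = 6.88233 and 13·0.54191 = 7.04483, so the integer 7 lies strictly between them.
Dividing back, 0.52941 < 7/13 < 0.54191, and 7/13 is rational.

q = 7/13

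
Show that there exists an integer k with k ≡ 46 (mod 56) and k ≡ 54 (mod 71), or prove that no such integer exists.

Since 56 and 71 share no common factor, CRT says the pair of congruences has a solution (unique mod 3976).
Write k = 46 + 56t and require 46 + 56t ≡ 54 (mod 71), i.e. 56t ≡ 8 (mod 71).
Note 56·52 = 2912 ≡ 1 (mod 71) (as 2912 − 1 = 41·71), so 56⁻¹ ≡ 52.
Therefore t ≡ 52·8 = 416 ≡ 61 (mod 71).
Taking t = 61 gives k = 46 + 56·61 = 3462.
Indeed 3462 ≡ 46 (mod 56) and 3462 ≡ 54 (mod 71).

k = 3462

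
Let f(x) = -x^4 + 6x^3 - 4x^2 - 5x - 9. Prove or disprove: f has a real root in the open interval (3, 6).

Such a root exists.

f(3) = 21 and f(6) = -183, which have opposite signs.
f is continuous everywhere (it is a polynomial), in particular on [3, 6].
By the Intermediate Value Theorem f must vanish at some point of (3, 6).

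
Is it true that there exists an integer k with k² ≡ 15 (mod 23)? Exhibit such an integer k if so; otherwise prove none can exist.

23 is prime, so by Euler's criterion 15 is a square mod 23 iff 15^((23−1)/2) = 15^11 ≡ 1 (mod 23).
Squaring successively (mod 23): 15^2 = 225 ≡ 18; 15^4 ≡ 18² = 324 ≡ 2; 15^8 ≡ 2² = 4 ≡ 4.
Since 11 = 8 + 2 + 1, 15^11 ≡ 4 · 18 · 15; multiplying out mod 23: 4·18 = 72 ≡ 3, then 3·15 = 45 ≡ 22. Thus 15^11 ≡ 22 ≡ −1 (mod 23).
The value −1 means 15 is a non-residue modulo 23, so k² ≡ 15 (mod 23) is impossible.

No such integer exists.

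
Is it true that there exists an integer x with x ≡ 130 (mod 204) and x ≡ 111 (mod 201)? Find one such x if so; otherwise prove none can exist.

No, no such integer exists.

gcd(204, 201) = 3. If x ≡ 130 (mod 204) and x ≡ 111 (mod 201), then x ≡ 130 (mod 3) and x ≡ 111 (mod 3).
However 130 ≡ 1 and 111 ≡ 0 (mod 3), and 1 ≠ 0.
Hence the system has no solution.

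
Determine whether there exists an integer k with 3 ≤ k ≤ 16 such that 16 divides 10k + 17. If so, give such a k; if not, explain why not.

No such integer k in that range exists.

At k = 3, 10·3 + 17 = 47 ≡ 15 (mod 16), and each step in k adds 10, giving residues 15, 9, 3, 13, 7, 1, 11, 5, 15, 9, 3, 13, 7, 1 for k = 3, 4, …, 16.
Since 0 is absent from this list, 16 ∤ 10k + 17 for every k with 3 ≤ k ≤ 16.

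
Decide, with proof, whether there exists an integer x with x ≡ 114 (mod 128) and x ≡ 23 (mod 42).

Reduce both congruences modulo 2, which divides 128 and 42: they say x ≡ 114 (mod 2) and x ≡ 23 (mod 2).
These are incompatible: 114 − 23 = 91 is not divisible by 2.
Hence the system has no solution.

No, no such integer exists.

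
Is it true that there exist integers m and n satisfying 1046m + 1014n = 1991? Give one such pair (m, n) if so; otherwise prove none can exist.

Any value of 1046m + 1014n is a multiple of gcd(1046, 1014) = 2.
But 1991 is not a multiple of 2 (it leaves remainder 1).
So the equation is unsolvable over ℤ.

No, no such integers exist.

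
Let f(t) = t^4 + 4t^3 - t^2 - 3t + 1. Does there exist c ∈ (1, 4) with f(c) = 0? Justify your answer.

f(1) = 2 and f(4) = 485, both positive, so a sign-change argument is unavailable; we show f keeps this sign on the whole interval.
Substitute t = 1 + u, where 0 < u < 3 on the interval. Expanding, f(1 + u) = u^4 + 8u^3 + 17u^2 + 11u + 2.
All 5 nonzero coefficients of this polynomial in u are positive; hence for u > 0 the value is a sum of positive terms (the constant 2 among them).
Therefore f(t) > 0 throughout (1, 4), and f has no zero there.

f has no root in that interval.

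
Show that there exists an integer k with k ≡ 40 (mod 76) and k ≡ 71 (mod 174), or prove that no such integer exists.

gcd(76, 174) = 2. If k ≡ 40 (mod 76) and k ≡ 71 (mod 174), then k ≡ 40 (mod 2) and k ≡ 71 (mod 2).
These are incompatible: 40 − 71 = -31 is not divisible by 2.
So no integer satisfies both congruences.

No, no such integer exists.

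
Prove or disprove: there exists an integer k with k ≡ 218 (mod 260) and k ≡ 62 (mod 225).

gcd(260, 225) = 5. If k ≡ 218 (mod 260) and k ≡ 62 (mod 225), then k ≡ 218 (mod 5) and k ≡ 62 (mod 5).
These are incompatible: 218 − 62 = 156 is not divisible by 5.
Hence the system has no solution.

No, no such integer exists.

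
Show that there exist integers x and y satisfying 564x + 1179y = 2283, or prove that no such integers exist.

x = 211, y = -99

gcd(564, 1179) = 3, and 3 divides 2283, so integer solutions exist.
Dividing through by 3 reduces the equation to 188x + 393y = 761.
Euclidean algorithm: 393 = 2·188 + 17, 188 = 11·17 + 1, 17 = 17·1 + 0.
Working back up the chain: 1 = 188 − 11·17 = 188 − 11·(393 − 2·188) = −11·393 + 23·188. So 188·23 + 393·(-11) = 1.
Multiplying through by 761: x = 23·761 = 17503, y = (-11)·761 = -8371 is a solution.
The general solution is x = 17503 + 393k, y = -8371 − 188k; taking k = -44 gives the smaller pair x = 211, y = -99.
Check: 564·211 + 1179·(-99) = 119004 − 116721 = 2283. ✓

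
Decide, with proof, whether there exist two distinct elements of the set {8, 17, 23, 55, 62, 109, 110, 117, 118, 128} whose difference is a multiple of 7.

The pair (23, 128) works.

Both 23 and 128 leave remainder 2 on division by 7; their difference 105 = 15·7 is a multiple of 7.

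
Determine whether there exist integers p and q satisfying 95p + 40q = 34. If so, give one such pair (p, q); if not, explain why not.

There are no such integers.

Both 95 and 40 are divisible by gcd(95, 40) = 5, hence so is any combination 95p + 40q.
However 34 leaves remainder 4 on division by 5.
Therefore 95p + 40q = 34 has no solution in integers.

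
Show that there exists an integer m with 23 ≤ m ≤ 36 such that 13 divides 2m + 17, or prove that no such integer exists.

m = 24

Try m = 24: 2·24 + 17 = 65 = 5·13, which is divisible by 13.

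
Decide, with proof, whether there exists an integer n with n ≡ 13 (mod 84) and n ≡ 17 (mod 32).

n = 433

gcd(84, 32) = 4. A simultaneous solution exists iff 13 ≡ 17 (mod 4); here 13 mod 4 = 1 = 17 mod 4, so it does.
The integers ≡ 13 (mod 84) are 13, 97, 181, 265, 349, 433, …; their remainders mod 32 are 13, 1, 21, 9, 29, 17, so n = 433 is the first that is ≡ 17 (mod 32).
Indeed 433 ≡ 13 (mod 84) and 433 ≡ 17 (mod 32).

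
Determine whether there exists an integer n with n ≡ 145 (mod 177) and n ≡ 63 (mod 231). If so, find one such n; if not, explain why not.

No such integer exists.

Both moduli are multiples of 3 = gcd(177, 231), so any solution would satisfy n ≡ 145 and n ≡ 63 modulo 3 simultaneously.
But 145 mod 3 = 1 while 63 mod 3 = 0, a contradiction.
Hence the system has no solution.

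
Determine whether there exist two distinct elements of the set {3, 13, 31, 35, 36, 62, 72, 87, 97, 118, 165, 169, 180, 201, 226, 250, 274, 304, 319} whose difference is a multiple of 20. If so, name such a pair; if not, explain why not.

There is no such pair.

Reduce each element modulo 20: 3↦3, 13↦13, 31↦11, 35↦15, 36↦16, 62↦2, 72↦12, 87↦7, 97↦17, 118↦18, 165↦5, 169↦9, 180↦0, 201↦1, 226↦6, 250↦10, 274↦14, 304↦4, 319↦19.
All 19 residues are distinct, so no two elements differ by a multiple of 20.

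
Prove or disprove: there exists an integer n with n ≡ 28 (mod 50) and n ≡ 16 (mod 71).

n = 1578

The moduli 50 and 71 are coprime, so by the Chinese Remainder Theorem a unique solution modulo 3550 exists.
Any solution of the first congruence is n = 28 + 50t; substituting into the second, 50t ≡ 16 − 28 ≡ 59 (mod 71).
Note 50·27 = 1350 ≡ 1 (mod 71) (as 1350 − 1 = 19·71), so 50⁻¹ ≡ 27.
Multiplying by 27: t ≡ 27·59 = 1593 ≡ 31 (mod 71).
With t = 31: n = 28 + 50·31 = 1578.
Verify: 1578 = 31·50 + 28 and 1578 = 22·71 + 16. ✓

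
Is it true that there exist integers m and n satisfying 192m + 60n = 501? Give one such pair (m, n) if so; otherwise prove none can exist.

No such integers exist.

gcd(192, 60) = 12, so every integer of the form 192m + 60n is a multiple of 12.
However 501 leaves remainder 9 on division by 12.
So the equation is unsolvable over ℤ.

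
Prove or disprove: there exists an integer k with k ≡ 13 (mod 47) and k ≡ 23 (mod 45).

Since 47 and 45 share no common factor, CRT says the pair of congruences has a solution (unique mod 2115).
Write k = 13 + 47t and require 13 + 47t ≡ 23 (mod 45), i.e. 47t ≡ 10 (mod 45).
47 ≡ 2 (mod 45), so this reads 2t ≡ 10 (mod 45). Since 2·23 = 46 = 1·45 + 1, the inverse of 2 mod 45 is 23.
Multiplying by 23: t ≡ 23·10 = 230 ≡ 5 (mod 45).
Taking t = 5 gives k = 13 + 47·5 = 248.
Indeed 248 ≡ 13 (mod 47) and 248 ≡ 23 (mod 45).

k = 248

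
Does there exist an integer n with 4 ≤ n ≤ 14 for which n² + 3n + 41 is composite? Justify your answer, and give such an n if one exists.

n = 10

At n = 10: 10² + 3·10 + 41 = 171 = 3·57, which is composite.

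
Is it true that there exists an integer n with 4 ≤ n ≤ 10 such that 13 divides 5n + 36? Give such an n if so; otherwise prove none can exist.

No, no such integer n in that range exists.

The values of 5n + 36 for n = 4, 5, …, 10 are 56, 61, 66, 71, 76, 81, 86; reduced mod 13 these are 4, 9, 1, 6, 11, 3, 8.
Since 0 is absent from this list, 13 ∤ 5n + 36 for every n with 4 ≤ n ≤ 10.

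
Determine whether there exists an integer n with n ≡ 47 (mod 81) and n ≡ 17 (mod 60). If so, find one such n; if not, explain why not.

n = 857

gcd(81, 60) = 3. A simultaneous solution exists iff 47 ≡ 17 (mod 3); here 47 mod 3 = 2 = 17 mod 3, so it does.
Put n = 47 + 81t, so we need 81t ≡ 30 (mod 60), equivalently (divide by 3) 27t ≡ 10 (mod 20).
27 ≡ 7 (mod 20), so this reads 7t ≡ 10 (mod 20). Since 7·3 = 21 = 1·20 + 1, the inverse of 7 mod 20 is 3.
Multiplying by 3: t ≡ 3·10 = 30 ≡ 10 (mod 20).
Then n = 47 + 81·10 = 857.
Verify: 857 = 10·81 + 47 and 857 = 14·60 + 17. ✓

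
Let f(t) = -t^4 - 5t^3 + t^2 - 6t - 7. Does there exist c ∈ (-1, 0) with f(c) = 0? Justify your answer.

f(-1) = 4 and f(0) = -7, which have opposite signs.
As a polynomial, f is continuous on every closed interval.
The Intermediate Value Theorem then guarantees some c ∈ (-1, 0) with f(c) = 0.

Such a root exists.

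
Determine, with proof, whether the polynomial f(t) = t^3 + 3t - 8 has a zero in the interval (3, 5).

f(3) = 28 and f(5) = 132, both positive.
f'(t) = 3t^2 + 3 has discriminant 0² − 4·3·3 = -36 < 0, so f' has no real roots and is positive for every real t.
Hence f is strictly increasing on ℝ, and in particular on [3, 5]. A strictly monotone function with same-sign endpoint values stays positive on the whole interval, so f has no zero in (3, 5).

f has no root in that interval.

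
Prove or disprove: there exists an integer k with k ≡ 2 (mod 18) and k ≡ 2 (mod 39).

Here gcd(18, 39) = 3, and both 2 and 2 leave remainder 2 mod 3, so the system is consistent.
In fact k = 2 itself already satisfies 2 mod 39 = 2.
Indeed 2 ≡ 2 (mod 18) and 2 ≡ 2 (mod 39).

k = 2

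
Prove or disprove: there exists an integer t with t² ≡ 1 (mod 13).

t = 12

Take t = 12. Then 12² = 144 = 11·13 + 1, so 12² ≡ 1 (mod 13).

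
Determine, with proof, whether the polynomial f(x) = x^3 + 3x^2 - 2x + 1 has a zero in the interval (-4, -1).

f(-4) = -7 and f(-1) = 5, which have opposite signs.
Since f is a polynomial it is continuous on [-4, -1].
By the Intermediate Value Theorem f must vanish at some point of (-4, -1).

Yes, f has a root in the interval.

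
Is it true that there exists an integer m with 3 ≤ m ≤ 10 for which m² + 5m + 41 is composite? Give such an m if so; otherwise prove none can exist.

At m = 4: 4² + 5·4 + 41 = 77 = 7·11, which is composite.

m = 4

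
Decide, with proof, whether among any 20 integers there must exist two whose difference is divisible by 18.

Yes.

Each integer lies in one of the 18 residue classes modulo 18.
Since 20 > 18, two of the 20 integers must share a residue class by the pigeonhole principle; call them a and b.
Equal remainders mean a − b ≡ 0 (mod 18), so 18 divides their difference.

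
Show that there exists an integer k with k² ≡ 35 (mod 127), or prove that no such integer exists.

Take k = 17. Then 17² = 289 = 2·127 + 35, so 17² ≡ 35 (mod 127).

k = 17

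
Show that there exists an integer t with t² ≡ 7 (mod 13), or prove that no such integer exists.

Since (13 − t)² ≡ t² (mod 13), it suffices to square t = 0, 1, …, 6: the residues are 0, 1, 4, 9, 3, 12, 10.
So the quadratic residues mod 13 are {0, 1, 3, 4, 9, 10, 12}, and 7 is not among them.
Therefore t² ≡ 7 (mod 13) has no solution.

No such integer exists.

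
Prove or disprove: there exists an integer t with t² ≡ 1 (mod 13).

t = 1

Take t = 1. Then 1² = 1, and since 0 ≤ 1 < 13 this is already reduced: 1² ≡ 1 (mod 13).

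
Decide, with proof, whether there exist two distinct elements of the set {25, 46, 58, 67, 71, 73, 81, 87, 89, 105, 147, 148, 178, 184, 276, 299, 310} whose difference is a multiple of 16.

25 and 73 are such a pair.

Reduce each element mod 16: 25↦9, 46↦14, 58↦10, 67↦3, 71↦7, 73↦9, 81↦1, 87↦7, 89↦9, 105↦9, 147↦3, 148↦4, 178↦2, 184↦8, 276↦4, 299↦11, 310↦6. The residue 9 repeats (at 25 and 73), and 73 − 25 = 48 = 3·16.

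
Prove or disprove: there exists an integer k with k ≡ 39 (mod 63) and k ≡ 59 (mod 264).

gcd(63, 264) = 3. If k ≡ 39 (mod 63) and k ≡ 59 (mod 264), then k ≡ 39 (mod 3) and k ≡ 59 (mod 3).
However 39 ≡ 0 and 59 ≡ 2 (mod 3), and 0 ≠ 2.
So no integer satisfies both congruences.

No, no such integer exists.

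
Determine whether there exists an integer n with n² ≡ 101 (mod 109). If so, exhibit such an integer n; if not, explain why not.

No, no such integer exists.

Apply Euler's criterion with the prime 109: 101 is a quadratic residue iff 101^54 ≡ 1 (mod 109), and a non-residue iff it is ≡ −1.
Repeated squaring mod 109: 101^2 = 10201 ≡ 64; 101^4 ≡ 64² = 4096 ≡ 63; 101^8 ≡ 63² = 3969 ≡ 45; 101^16 ≡ 45² = 2025 ≡ 63; 101^32 ≡ 63² = 3969 ≡ 45.
Since 54 = 32 + 16 + 4 + 2, 101^54 ≡ 45 · 63 · 63 · 64; multiplying out mod 109: 45·63 = 2835 ≡ 1, then 1·63 = 63 ≡ 63, then 63·64 = 4032 ≡ 108. Thus 101^54 ≡ 108 ≡ −1 (mod 109).
The value −1 means 101 is a non-residue modulo 109, so n² ≡ 101 (mod 109) is impossible.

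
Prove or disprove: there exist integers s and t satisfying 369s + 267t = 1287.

Since gcd(369, 267) = 3 and 1287 = 3·429, Bézout's identity guarantees a solution.
Dividing through by 3 reduces the equation to 123s + 89t = 429.
Euclidean algorithm: 123 = 1·89 + 34, 89 = 2·34 + 21, 34 = 1·21 + 13, 21 = 1·13 + 8, 13 = 1·8 + 5, 8 = 1·5 + 3, 5 = 1·3 + 2, 3 = 1·2 + 1, 2 = 2·1 + 0.
Back-substituting, 1 = 3 − 1·2 = 3 − (5 − 1·3) = −5 + 2·3 = −5 + 2·(8 − 1·5) = 2·8 − 3·5 = 2·8 − 3·(13 − 1·8) = −3·13 + 5·8 = −3·13 + 5·(21 − 1·13) = 5·21 − 8·13 = 5·21 − 8·(34 − 1·21) = −8·34 + 13·21 = −8·34 + 13·(89 − 2·34) = 13·89 − 34·34 = 13·89 − 34·(123 − 1·89) = −34·123 + 47·89; that is, 123·(-34) + 89·47 = 1.
Times 429: 123·(-14586) + 89·20163 = 429, so (-14586, 20163) solves it.
The general solution is s = -14586 + 89k, t = 20163 − 123k; taking k = 164 gives the smaller pair s = 10, t = -9.
Check: 369·10 + 267·(-9) = 3690 − 2403 = 1287. ✓

s = 10, t = -9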